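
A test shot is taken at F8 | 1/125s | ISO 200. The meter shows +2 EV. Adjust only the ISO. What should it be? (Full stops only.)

ISO 50

Overexposed by 2 stops → need 2 stops darker.
ISO: 200 → 100 → 50.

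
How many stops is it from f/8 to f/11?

f/8 → f/11 — count the steps: 1 stop.

1 stop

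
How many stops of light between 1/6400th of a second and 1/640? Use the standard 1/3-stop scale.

3 1/3 stops

1/6400 → 1/5000 → 1/4000 → 1/3200 → 1/2500 → 1/2000 → 1/1600 → 1/1250 → 1/1000 → 1/800 → 1/640 — count the steps: 10 third-stops = 3 1/3 stops.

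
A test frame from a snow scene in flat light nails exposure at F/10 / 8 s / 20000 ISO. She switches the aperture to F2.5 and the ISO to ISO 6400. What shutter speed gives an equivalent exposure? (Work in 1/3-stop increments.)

Aperture: f/10 → f/9 → f/8 → f/7.1 → f/6.3 → f/5.6 → f/5 → f/4.5 → f/4 → f/3.5 → f/3.2 → f/2.8 → f/2.5 — 4 stops wider (brighter).
ISO: 20000 → 16000 → 12800 → 10000 → 8000 → 6400 — 1 2/3 stops lower (darker).
Net change so far: 2 1/3 stops brighter. Offset with the shutter speed: 8 → 6 → 5 → 4 → 3.2 → 2.5 → 2 → 1.6.

1.6 s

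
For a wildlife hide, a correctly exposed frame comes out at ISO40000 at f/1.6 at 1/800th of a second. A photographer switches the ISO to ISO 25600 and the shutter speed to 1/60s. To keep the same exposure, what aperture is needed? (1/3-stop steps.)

f/4.5

ISO: 40000 → 32000 → 25600 — 2/3 stop dropped (darker).
Shutter speed: 1/800 → 1/640 → 1/500 → 1/400 → 1/320 → 1/250 → 1/200 → 1/160 → 1/125 → 1/100 → 1/80 → 1/60 — 3 2/3 stops longer (brighter).
Net change so far: 3 stops brighter. Offset with the aperture: f/1.6 → f/1.8 → f/2 → f/2.2 → f/2.5 → f/2.8 → f/3.2 → f/3.5 → f/4 → f/4.5.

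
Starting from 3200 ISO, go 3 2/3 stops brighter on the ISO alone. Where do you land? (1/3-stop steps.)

ISO: 3200 → 4000 → 5000 → 6400 → 8000 → 10000 → 12800 → 16000 → 20000 → 25600 → 32000 → 40000 — 3 2/3 stops higher (brighter).

ISO 40000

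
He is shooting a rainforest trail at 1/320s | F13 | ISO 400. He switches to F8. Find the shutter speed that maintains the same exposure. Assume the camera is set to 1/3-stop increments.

Aperture: f/13 → f/11 → f/10 → f/9 → f/8 — 1 1/3 stops wider (brighter).
Need 1 1/3 stops darker from the shutter speed: 1/320 → 1/400 → 1/500 → 1/640 → 1/800.

1/800s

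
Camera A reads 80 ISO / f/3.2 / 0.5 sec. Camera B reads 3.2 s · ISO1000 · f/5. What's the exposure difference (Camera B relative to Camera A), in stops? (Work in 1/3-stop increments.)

Aperture: f/3.2 → f/3.5 → f/4 → f/4.5 → f/5 — 1 1/3 stops stopped down (darker).
Shutter speed: 0.5 → 0.6 → 0.8 → 1 → 1.3 → 1.6 → 2 → 2.5 → 3.2 — 2 2/3 stops slower (brighter).
ISO: 80 → 100 → 125 → 160 → 200 → 250 → 320 → 400 → 500 → 640 → 800 → 1000 — 3 2/3 stops higher (brighter).
Net: −1 1/3 +2 2/3 +3 2/3 = +5 stops.

5 stops brighter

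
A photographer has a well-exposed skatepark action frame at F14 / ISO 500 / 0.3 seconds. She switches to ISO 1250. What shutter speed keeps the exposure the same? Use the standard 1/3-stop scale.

1/8s

ISO: 500 → 640 → 800 → 1000 → 1250 — 1 1/3 stops raised (brighter).
Need 1 1/3 stops darker from the shutter speed: 0.3 → 1/4 → 1/5 → 1/6 → 1/8.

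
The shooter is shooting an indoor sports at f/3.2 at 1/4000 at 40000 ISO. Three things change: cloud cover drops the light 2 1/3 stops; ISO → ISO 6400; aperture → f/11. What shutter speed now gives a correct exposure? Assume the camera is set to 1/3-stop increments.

Scene light: 2 1/3 stops darker.
ISO: 40000 → 32000 → 25600 → 20000 → 16000 → 12800 → 10000 → 8000 → 6400 — 2 2/3 stops lower (darker).
Aperture: f/3.2 → f/3.5 → f/4 → f/4.5 → f/5 → f/5.6 → f/6.3 → f/7.1 → f/8 → f/9 → f/10 → f/11 — 3 2/3 stops smaller aperture (darker).
Net so far: 8 2/3 stops darker. Shutter speed: 1/4000 → 1/3200 → 1/2500 → 1/2000 → 1/1600 → 1/1250 → 1/1000 → 1/800 → 1/640 → 1/500 → 1/400 → 1/320 → 1/250 → 1/200 → 1/160 → 1/125 → 1/100 → 1/80 → 1/60 → 1/50 → 1/40 → 1/30 → 1/25 → 1/20 → 1/15 → 1/13 → 1/10.

1/10s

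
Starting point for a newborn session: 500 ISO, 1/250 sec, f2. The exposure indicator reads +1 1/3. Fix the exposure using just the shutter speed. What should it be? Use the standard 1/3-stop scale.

1/640s

Overexposed by 1 1/3 stops → need 1 1/3 stops darker.
Shutter speed: 1/250 → 1/320 → 1/400 → 1/500 → 1/640.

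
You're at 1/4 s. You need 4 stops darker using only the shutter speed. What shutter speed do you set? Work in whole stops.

1/60s

Shutter speed: 1/4 → 1/8 → 1/15 → 1/30 → 1/60 — 4 stops faster (darker).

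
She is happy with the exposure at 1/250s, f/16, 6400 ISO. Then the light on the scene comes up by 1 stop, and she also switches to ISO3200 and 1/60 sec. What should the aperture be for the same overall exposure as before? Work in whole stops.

Scene light: 1 stop brighter.
ISO: 6400 → 3200 — 1 stop lower (darker).
Shutter speed: 1/250 → 1/125 → 1/60 — 2 stops longer (brighter).
Net so far: 2 stops brighter. Aperture: f/16 → f/22 → f/32.

f/32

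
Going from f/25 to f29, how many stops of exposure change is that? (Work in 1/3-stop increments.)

1/3 stop

f/25 → f/29 — count the steps: 1 third-stops = 1/3 stop.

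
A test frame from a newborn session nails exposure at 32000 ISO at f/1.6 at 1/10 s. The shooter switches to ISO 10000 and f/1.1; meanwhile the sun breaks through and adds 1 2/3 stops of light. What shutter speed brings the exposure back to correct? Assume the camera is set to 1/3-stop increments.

1/20s

Scene light: 1 2/3 stops brighter.
ISO: 32000 → 25600 → 20000 → 16000 → 12800 → 10000 — 1 2/3 stops dropped (darker).
Aperture: f/1.6 → f/1.4 → f/1.2 → f/1.1 — 1 stop opened up (brighter).
Net so far: 1 stop brighter. Shutter speed: 1/10 → 1/13 → 1/15 → 1/20.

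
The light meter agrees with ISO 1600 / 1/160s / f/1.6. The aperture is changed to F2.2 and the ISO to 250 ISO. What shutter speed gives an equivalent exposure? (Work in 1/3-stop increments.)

Aperture: f/1.6 → f/1.8 → f/2 → f/2.2 — 1 stop smaller aperture (darker).
ISO: 1600 → 1250 → 1000 → 800 → 640 → 500 → 400 → 320 → 250 — 2 2/3 stops lower (darker).
Net change so far: 3 2/3 stops darker. Offset with the shutter speed: 1/160 → 1/125 → 1/100 → 1/80 → 1/60 → 1/50 → 1/40 → 1/30 → 1/25 → 1/20 → 1/15 → 1/13.

1/13s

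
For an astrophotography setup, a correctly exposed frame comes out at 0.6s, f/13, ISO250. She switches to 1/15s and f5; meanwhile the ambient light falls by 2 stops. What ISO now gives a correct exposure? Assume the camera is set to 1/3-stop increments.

Scene light: 2 stops darker.
Shutter speed: 0.6 → 0.5 → 0.4 → 0.3 → 1/4 → 1/5 → 1/6 → 1/8 → 1/10 → 1/13 → 1/15 — 3 1/3 stops faster (darker).
Aperture: f/13 → f/11 → f/10 → f/9 → f/8 → f/7.1 → f/6.3 → f/5.6 → f/5 — 2 2/3 stops opened up (brighter).
Net so far: 2 2/3 stops darker. ISO: 250 → 320 → 400 → 500 → 640 → 800 → 1000 → 1250 → 1600.

ISO 1600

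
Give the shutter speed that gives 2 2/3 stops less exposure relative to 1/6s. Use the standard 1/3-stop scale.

1/40s

Shutter speed: 1/6 → 1/8 → 1/10 → 1/13 → 1/15 → 1/20 → 1/25 → 1/30 → 1/40 — 2 2/3 stops faster (darker).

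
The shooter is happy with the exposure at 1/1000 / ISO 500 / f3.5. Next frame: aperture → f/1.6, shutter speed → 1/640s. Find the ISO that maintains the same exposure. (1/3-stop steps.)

Aperture: f/3.5 → f/3.2 → f/2.8 → f/2.5 → f/2.2 → f/2 → f/1.8 → f/1.6 — 2 1/3 stops opened up (brighter).
Shutter speed: 1/1000 → 1/800 → 1/640 — 2/3 stop longer (brighter).
Net change so far: 3 stops brighter. Offset with the ISO: 500 → 400 → 320 → 250 → 200 → 160 → 125 → 100 → 80 → 64.

ISO 64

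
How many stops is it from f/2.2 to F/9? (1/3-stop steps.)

4 stops

f/2.2 → f/2.5 → f/2.8 → f/3.2 → f/3.5 → f/4 → f/4.5 → f/5 → f/5.6 → f/6.3 → f/7.1 → f/8 → f/9 — count the steps: 12 third-stops = 4 stops.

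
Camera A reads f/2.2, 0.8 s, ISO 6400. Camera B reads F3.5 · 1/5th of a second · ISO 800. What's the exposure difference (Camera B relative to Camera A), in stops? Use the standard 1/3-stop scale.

6 1/3 stops darker

Aperture: f/2.2 → f/2.5 → f/2.8 → f/3.2 → f/3.5 — 1 1/3 stops stopped down (darker).
Shutter speed: 0.8 → 0.6 → 0.5 → 0.4 → 0.3 → 1/4 → 1/5 — 2 stops faster (darker).
ISO: 6400 → 5000 → 4000 → 3200 → 2500 → 2000 → 1600 → 1250 → 1000 → 800 — 3 stops lower (darker).
Net: −1 1/3 −2 −3 = −6 1/3 stops.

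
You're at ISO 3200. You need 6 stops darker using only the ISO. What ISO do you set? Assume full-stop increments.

ISO: 3200 → 1600 → 800 → 400 → 200 → 100 → 50 — 6 stops dropped (darker).

ISO 50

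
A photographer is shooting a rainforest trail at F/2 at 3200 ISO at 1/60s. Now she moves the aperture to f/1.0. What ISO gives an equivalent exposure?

ISO 800

Aperture: f/2 → f/1.4 → f/1.0 — 2 stops larger aperture (brighter).
Need 2 stops darker from the ISO: 3200 → 1600 → 800.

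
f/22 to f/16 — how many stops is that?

1 stop

f/22 → f/16 — count the steps: 1 stop.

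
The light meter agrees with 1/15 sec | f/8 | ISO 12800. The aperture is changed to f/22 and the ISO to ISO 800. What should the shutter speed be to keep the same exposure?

8 s

Aperture: f/8 → f/11 → f/16 → f/22 — 3 stops smaller aperture (darker).
ISO: 12800 → 6400 → 3200 → 1600 → 800 — 4 stops lower (darker).
Net change so far: 7 stops darker. Offset with the shutter speed: 1/15 → 1/8 → 1/4 → 1/2 → 1 → 2 → 4 → 8.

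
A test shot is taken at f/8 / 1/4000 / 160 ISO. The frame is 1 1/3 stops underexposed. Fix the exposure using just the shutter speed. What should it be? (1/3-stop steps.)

Underexposed by 1 1/3 stops → need 1 1/3 stops brighter.
Shutter speed: 1/4000 → 1/3200 → 1/2500 → 1/2000 → 1/1600.

1/1600s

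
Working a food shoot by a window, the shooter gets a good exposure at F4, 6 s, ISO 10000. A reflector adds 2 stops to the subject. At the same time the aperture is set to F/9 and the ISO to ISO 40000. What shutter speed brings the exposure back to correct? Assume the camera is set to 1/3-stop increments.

2 s

Scene light: 2 stops brighter.
Aperture: f/4 → f/4.5 → f/5 → f/5.6 → f/6.3 → f/7.1 → f/8 → f/9 — 2 1/3 stops stopped down (darker).
ISO: 10000 → 12800 → 16000 → 20000 → 25600 → 32000 → 40000 — 2 stops raised (brighter).
Net so far: 1 2/3 stops brighter. Shutter speed: 6 → 5 → 4 → 3.2 → 2.5 → 2.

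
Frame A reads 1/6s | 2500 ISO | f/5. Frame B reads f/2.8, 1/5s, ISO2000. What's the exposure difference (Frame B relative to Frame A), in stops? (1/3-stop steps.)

Aperture: f/5 → f/4.5 → f/4 → f/3.5 → f/3.2 → f/2.8 — 1 2/3 stops wider (brighter).
Shutter speed: 1/6 → 1/5 — 1/3 stop slower (brighter).
ISO: 2500 → 2000 — 1/3 stop dropped (darker).
Net: +1 2/3 +1/3 −1/3 = +1 2/3 stops.

1 2/3 stops brighter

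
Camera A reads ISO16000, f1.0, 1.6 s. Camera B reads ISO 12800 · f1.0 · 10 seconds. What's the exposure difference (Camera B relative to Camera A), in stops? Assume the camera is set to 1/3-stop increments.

Aperture: unchanged.
Shutter speed: 1.6 → 2 → 2.5 → 3.2 → 4 → 5 → 6 → 8 → 10 — 2 2/3 stops longer (brighter).
ISO: 16000 → 12800 — 1/3 stop dropped (darker).
Net: +2 2/3 −1/3 = +2 1/3 stops.

2 1/3 stops brighter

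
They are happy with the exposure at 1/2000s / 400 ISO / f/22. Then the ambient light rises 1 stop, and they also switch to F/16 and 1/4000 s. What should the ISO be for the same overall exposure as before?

ISO 200

Scene light: 1 stop brighter.
Aperture: f/22 → f/16 — 1 stop opened up (brighter).
Shutter speed: 1/2000 → 1/4000 — 1 stop shorter (darker).
Net so far: 1 stop brighter. ISO: 400 → 200.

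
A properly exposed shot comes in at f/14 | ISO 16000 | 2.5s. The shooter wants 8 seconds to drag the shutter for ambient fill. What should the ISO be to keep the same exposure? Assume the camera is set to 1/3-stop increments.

ISO 5000

Shutter speed: 2.5 → 3.2 → 4 → 5 → 6 → 8 — 1 2/3 stops slower (brighter).
Need 1 2/3 stops darker from the ISO: 16000 → 12800 → 10000 → 8000 → 6400 → 5000.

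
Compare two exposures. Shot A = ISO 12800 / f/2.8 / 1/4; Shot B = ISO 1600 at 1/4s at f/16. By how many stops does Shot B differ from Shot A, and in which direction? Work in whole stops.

Aperture: f/2.8 → f/4 → f/5.6 → f/8 → f/11 → f/16 — 5 stops smaller aperture (darker).
Shutter speed: unchanged.
ISO: 12800 → 6400 → 3200 → 1600 — 3 stops dropped (darker).
Net: −5 −3 = −8 stops.

8 stops darker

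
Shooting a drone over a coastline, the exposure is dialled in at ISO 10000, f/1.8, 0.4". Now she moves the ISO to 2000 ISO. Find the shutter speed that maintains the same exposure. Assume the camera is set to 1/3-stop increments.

2 s

ISO: 10000 → 8000 → 6400 → 5000 → 4000 → 3200 → 2500 → 2000 — 2 1/3 stops lower (darker).
Need 2 1/3 stops brighter from the shutter speed: 0.4 → 0.5 → 0.6 → 0.8 → 1 → 1.3 → 1.6 → 2.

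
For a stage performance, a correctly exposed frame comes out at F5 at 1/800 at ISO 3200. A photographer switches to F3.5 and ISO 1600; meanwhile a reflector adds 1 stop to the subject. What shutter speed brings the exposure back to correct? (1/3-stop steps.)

Scene light: 1 stop brighter.
Aperture: f/5 → f/4.5 → f/4 → f/3.5 — 1 stop opened up (brighter).
ISO: 3200 → 2500 → 2000 → 1600 — 1 stop lower (darker).
Net so far: 1 stop brighter. Shutter speed: 1/800 → 1/1000 → 1/1250 → 1/1600.

1/1600s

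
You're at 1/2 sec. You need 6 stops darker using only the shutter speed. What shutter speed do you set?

1/125s

Shutter speed: 1/2 → 1/4 → 1/8 → 1/15 → 1/30 → 1/60 → 1/125 — 6 stops faster (darker).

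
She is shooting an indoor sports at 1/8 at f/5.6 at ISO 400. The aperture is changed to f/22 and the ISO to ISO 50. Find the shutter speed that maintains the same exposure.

15 s

Aperture: f/5.6 → f/8 → f/11 → f/16 → f/22 — 4 stops smaller aperture (darker).
ISO: 400 → 200 → 100 → 50 — 3 stops dropped (darker).
Net change so far: 7 stops darker. Offset with the shutter speed: 1/8 → 1/4 → 1/2 → 1 → 2 → 4 → 8 → 15.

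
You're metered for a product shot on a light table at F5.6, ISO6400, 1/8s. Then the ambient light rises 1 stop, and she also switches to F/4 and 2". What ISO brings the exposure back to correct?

Scene light: 1 stop brighter.
Aperture: f/5.6 → f/4 — 1 stop larger aperture (brighter).
Shutter speed: 1/8 → 1/4 → 1/2 → 1 → 2 — 4 stops longer (brighter).
Net so far: 6 stops brighter. ISO: 6400 → 3200 → 1600 → 800 → 400 → 200 → 100.

ISO 100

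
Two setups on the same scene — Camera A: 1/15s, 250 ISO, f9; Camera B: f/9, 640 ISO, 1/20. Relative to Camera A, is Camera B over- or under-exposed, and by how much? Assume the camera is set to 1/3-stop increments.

1 stop brighter

Aperture: unchanged.
Shutter speed: 1/15 → 1/20 — 1/3 stop shorter (darker).
ISO: 250 → 320 → 400 → 500 → 640 — 1 1/3 stops raised (brighter).
Net: −1/3 +1 1/3 = +1 stop.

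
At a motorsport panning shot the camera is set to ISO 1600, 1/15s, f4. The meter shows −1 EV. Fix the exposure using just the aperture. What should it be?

f/2.8

Underexposed by 1 stop → need 1 stop brighter.
Aperture: f/4 → f/2.8.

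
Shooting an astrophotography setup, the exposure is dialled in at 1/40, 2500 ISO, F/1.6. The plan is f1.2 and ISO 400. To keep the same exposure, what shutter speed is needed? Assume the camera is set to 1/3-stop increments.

1/10s

Aperture: f/1.6 → f/1.4 → f/1.2 — 2/3 stop larger aperture (brighter).
ISO: 2500 → 2000 → 1600 → 1250 → 1000 → 800 → 640 → 500 → 400 — 2 2/3 stops lower (darker).
Net change so far: 2 stops darker. Offset with the shutter speed: 1/40 → 1/30 → 1/25 → 1/20 → 1/15 → 1/13 → 1/10.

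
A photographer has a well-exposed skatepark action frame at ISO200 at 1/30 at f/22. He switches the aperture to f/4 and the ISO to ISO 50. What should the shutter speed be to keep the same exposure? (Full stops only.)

Aperture: f/22 → f/16 → f/11 → f/8 → f/5.6 → f/4 — 5 stops wider (brighter).
ISO: 200 → 100 → 50 — 2 stops lower (darker).
Net change so far: 3 stops brighter. Offset with the shutter speed: 1/30 → 1/60 → 1/125 → 1/250.

1/250s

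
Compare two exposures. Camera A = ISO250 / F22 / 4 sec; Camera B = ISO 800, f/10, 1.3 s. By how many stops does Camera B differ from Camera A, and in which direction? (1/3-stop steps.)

Aperture: f/22 → f/20 → f/18 → f/16 → f/14 → f/13 → f/11 → f/10 — 2 1/3 stops larger aperture (brighter).
Shutter speed: 4 → 3.2 → 2.5 → 2 → 1.6 → 1.3 — 1 2/3 stops shorter (darker).
ISO: 250 → 320 → 400 → 500 → 640 → 800 — 1 2/3 stops higher (brighter).
Net: +2 1/3 −1 2/3 +1 2/3 = +2 1/3 stops.

2 1/3 stops brighter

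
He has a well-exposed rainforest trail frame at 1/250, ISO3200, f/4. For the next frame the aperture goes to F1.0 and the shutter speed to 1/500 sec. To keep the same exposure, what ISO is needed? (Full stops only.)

Aperture: f/4 → f/2.8 → f/2 → f/1.4 → f/1.0 — 4 stops larger aperture (brighter).
Shutter speed: 1/250 → 1/500 — 1 stop shorter (darker).
Net change so far: 3 stops brighter. Offset with the ISO: 3200 → 1600 → 800 → 400.

ISO 400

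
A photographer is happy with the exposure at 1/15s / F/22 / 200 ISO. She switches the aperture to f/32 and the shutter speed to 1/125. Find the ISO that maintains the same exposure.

Aperture: f/22 → f/32 — 1 stop stopped down (darker).
Shutter speed: 1/15 → 1/30 → 1/60 → 1/125 — 3 stops faster (darker).
Net change so far: 4 stops darker. Offset with the ISO: 200 → 400 → 800 → 1600 → 3200.

ISO 3200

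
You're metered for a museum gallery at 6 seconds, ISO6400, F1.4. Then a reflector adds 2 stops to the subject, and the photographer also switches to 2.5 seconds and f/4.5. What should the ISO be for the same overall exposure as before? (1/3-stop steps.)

Scene light: 2 stops brighter.
Shutter speed: 6 → 5 → 4 → 3.2 → 2.5 — 1 1/3 stops faster (darker).
Aperture: f/1.4 → f/1.6 → f/1.8 → f/2 → f/2.2 → f/2.5 → f/2.8 → f/3.2 → f/3.5 → f/4 → f/4.5 — 3 1/3 stops smaller aperture (darker).
Net so far: 2 2/3 stops darker. ISO: 6400 → 8000 → 10000 → 12800 → 16000 → 20000 → 25600 → 32000 → 40000.

ISO 40000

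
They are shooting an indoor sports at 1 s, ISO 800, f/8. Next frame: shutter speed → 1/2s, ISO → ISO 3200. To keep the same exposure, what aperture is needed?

f/11

Shutter speed: 1 → 1/2 — 1 stop faster (darker).
ISO: 800 → 1600 → 3200 — 2 stops raised (brighter).
Net change so far: 1 stop brighter. Offset with the aperture: f/8 → f/11.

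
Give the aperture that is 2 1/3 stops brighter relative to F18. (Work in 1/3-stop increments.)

f/8

Aperture: f/18 → f/16 → f/14 → f/13 → f/11 → f/10 → f/9 → f/8 — 2 1/3 stops larger aperture (brighter).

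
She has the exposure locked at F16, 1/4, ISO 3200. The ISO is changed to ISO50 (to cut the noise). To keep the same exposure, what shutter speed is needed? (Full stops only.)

ISO: 3200 → 1600 → 800 → 400 → 200 → 100 → 50 — 6 stops dropped (darker).
Need 6 stops brighter from the shutter speed: 1/4 → 1/2 → 1 → 2 → 4 → 8 → 15.

15 s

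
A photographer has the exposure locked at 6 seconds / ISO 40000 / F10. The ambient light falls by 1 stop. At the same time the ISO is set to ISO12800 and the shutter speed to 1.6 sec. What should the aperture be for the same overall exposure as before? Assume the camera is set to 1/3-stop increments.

f/2

Scene light: 1 stop darker.
ISO: 40000 → 32000 → 25600 → 20000 → 16000 → 12800 — 1 2/3 stops lower (darker).
Shutter speed: 6 → 5 → 4 → 3.2 → 2.5 → 2 → 1.6 — 2 stops shorter (darker).
Net so far: 4 2/3 stops darker. Aperture: f/10 → f/9 → f/8 → f/7.1 → f/6.3 → f/5.6 → f/5 → f/4.5 → f/4 → f/3.5 → f/3.2 → f/2.8 → f/2.5 → f/2.2 → f/2.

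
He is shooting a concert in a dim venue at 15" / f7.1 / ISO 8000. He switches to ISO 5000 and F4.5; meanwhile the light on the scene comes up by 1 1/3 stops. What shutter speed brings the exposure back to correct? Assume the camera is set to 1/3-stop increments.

Scene light: 1 1/3 stops brighter.
ISO: 8000 → 6400 → 5000 — 2/3 stop lower (darker).
Aperture: f/7.1 → f/6.3 → f/5.6 → f/5 → f/4.5 — 1 1/3 stops larger aperture (brighter).
Net so far: 2 stops brighter. Shutter speed: 15 → 13 → 10 → 8 → 6 → 5 → 4.

4 s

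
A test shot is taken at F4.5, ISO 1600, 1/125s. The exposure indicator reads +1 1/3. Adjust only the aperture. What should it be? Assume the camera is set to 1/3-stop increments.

Overexposed by 1 1/3 stops → need 1 1/3 stops darker.
Aperture: f/4.5 → f/5 → f/5.6 → f/6.3 → f/7.1.

f/7.1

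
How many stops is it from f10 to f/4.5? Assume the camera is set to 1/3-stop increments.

2 1/3 stops

f/10 → f/9 → f/8 → f/7.1 → f/6.3 → f/5.6 → f/5 → f/4.5 — count the steps: 7 third-stops = 2 1/3 stops.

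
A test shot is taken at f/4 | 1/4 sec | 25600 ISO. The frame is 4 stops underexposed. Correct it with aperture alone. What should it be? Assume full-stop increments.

f/1.0

Underexposed by 4 stops → need 4 stops brighter.
Aperture: f/4 → f/2.8 → f/2 → f/1.4 → f/1.0.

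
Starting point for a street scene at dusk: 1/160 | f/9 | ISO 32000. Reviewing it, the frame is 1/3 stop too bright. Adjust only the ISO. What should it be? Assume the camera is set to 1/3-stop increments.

Overexposed by 1/3 stop → need 1/3 stop darker.
ISO: 32000 → 25600.

ISO 25600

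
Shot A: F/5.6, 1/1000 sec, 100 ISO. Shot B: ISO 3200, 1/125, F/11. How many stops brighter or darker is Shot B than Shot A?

Aperture: f/5.6 → f/8 → f/11 — 2 stops narrower (darker).
Shutter speed: 1/1000 → 1/500 → 1/250 → 1/125 — 3 stops longer (brighter).
ISO: 100 → 200 → 400 → 800 → 1600 → 3200 — 5 stops higher (brighter).
Net: −2 +3 +5 = +6 stops.

6 stops brighter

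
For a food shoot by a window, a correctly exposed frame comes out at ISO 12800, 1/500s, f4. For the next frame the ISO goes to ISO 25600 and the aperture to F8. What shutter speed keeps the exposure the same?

1/250s

ISO: 12800 → 25600 — 1 stop raised (brighter).
Aperture: f/4 → f/5.6 → f/8 — 2 stops narrower (darker).
Net change so far: 1 stop darker. Offset with the shutter speed: 1/500 → 1/250.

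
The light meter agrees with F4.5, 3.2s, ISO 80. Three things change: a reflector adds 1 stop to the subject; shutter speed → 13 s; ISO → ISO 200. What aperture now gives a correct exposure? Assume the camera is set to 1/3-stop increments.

f/20

Scene light: 1 stop brighter.
Shutter speed: 3.2 → 4 → 5 → 6 → 8 → 10 → 13 — 2 stops longer (brighter).
ISO: 80 → 100 → 125 → 160 → 200 — 1 1/3 stops higher (brighter).
Net so far: 4 1/3 stops brighter. Aperture: f/4.5 → f/5 → f/5.6 → f/6.3 → f/7.1 → f/8 → f/9 → f/10 → f/11 → f/13 → f/14 → f/16 → f/18 → f/20.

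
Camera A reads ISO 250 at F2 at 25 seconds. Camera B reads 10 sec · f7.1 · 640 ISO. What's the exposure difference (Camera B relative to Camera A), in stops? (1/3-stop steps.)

Aperture: f/2 → f/2.2 → f/2.5 → f/2.8 → f/3.2 → f/3.5 → f/4 → f/4.5 → f/5 → f/5.6 → f/6.3 → f/7.1 — 3 2/3 stops stopped down (darker).
Shutter speed: 25 → 20 → 15 → 13 → 10 — 1 1/3 stops shorter (darker).
ISO: 250 → 320 → 400 → 500 → 640 — 1 1/3 stops raised (brighter).
Net: −3 2/3 −1 1/3 +1 1/3 = −3 2/3 stops.

3 2/3 stops darker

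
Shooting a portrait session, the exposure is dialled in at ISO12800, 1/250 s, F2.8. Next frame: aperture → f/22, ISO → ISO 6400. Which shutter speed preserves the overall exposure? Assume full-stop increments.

Aperture: f/2.8 → f/4 → f/5.6 → f/8 → f/11 → f/16 → f/22 — 6 stops smaller aperture (darker).
ISO: 12800 → 6400 — 1 stop dropped (darker).
Net change so far: 7 stops darker. Offset with the shutter speed: 1/250 → 1/125 → 1/60 → 1/30 → 1/15 → 1/8 → 1/4 → 1/2.

1/2s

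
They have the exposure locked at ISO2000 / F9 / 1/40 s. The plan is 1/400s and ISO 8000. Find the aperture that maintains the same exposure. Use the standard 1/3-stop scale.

Shutter speed: 1/40 → 1/50 → 1/60 → 1/80 → 1/100 → 1/125 → 1/160 → 1/200 → 1/250 → 1/320 → 1/400 — 3 1/3 stops faster (darker).
ISO: 2000 → 2500 → 3200 → 4000 → 5000 → 6400 → 8000 — 2 stops higher (brighter).
Net change so far: 1 1/3 stops darker. Offset with the aperture: f/9 → f/8 → f/7.1 → f/6.3 → f/5.6.

f/5.6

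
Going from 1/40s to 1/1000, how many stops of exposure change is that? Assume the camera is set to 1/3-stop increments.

4 2/3 stops

1/40 → 1/50 → 1/60 → 1/80 → 1/100 → 1/125 → 1/160 → 1/200 → 1/250 → 1/320 → 1/400 → 1/500 → 1/640 → 1/800 → 1/1000 — count the steps: 14 third-stops = 4 2/3 stops.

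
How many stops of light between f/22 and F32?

f/22 → f/32 — count the steps: 1 stop.

1 stop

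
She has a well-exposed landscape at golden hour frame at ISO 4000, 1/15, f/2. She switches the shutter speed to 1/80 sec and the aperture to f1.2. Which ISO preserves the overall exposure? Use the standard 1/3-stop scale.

Shutter speed: 1/15 → 1/20 → 1/25 → 1/30 → 1/40 → 1/50 → 1/60 → 1/80 — 2 1/3 stops shorter (darker).
Aperture: f/2 → f/1.8 → f/1.6 → f/1.4 → f/1.2 — 1 1/3 stops opened up (brighter).
Net change so far: 1 stop darker. Offset with the ISO: 4000 → 5000 → 6400 → 8000.

ISO 8000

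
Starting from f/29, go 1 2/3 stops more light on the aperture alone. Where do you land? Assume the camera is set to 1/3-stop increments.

Aperture: f/29 → f/25 → f/22 → f/20 → f/18 → f/16 — 1 2/3 stops opened up (brighter).

f/16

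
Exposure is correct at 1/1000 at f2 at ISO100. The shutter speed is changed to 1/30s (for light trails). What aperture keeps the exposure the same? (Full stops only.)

Shutter speed: 1/1000 → 1/500 → 1/250 → 1/125 → 1/60 → 1/30 — 5 stops slower (brighter).
Need 5 stops darker from the aperture: f/2 → f/2.8 → f/4 → f/5.6 → f/8 → f/11.

f/11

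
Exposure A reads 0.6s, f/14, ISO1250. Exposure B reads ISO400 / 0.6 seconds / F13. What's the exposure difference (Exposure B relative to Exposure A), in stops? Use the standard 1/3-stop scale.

1 1/3 stops darker

Aperture: f/14 → f/13 — 1/3 stop opened up (brighter).
Shutter speed: unchanged.
ISO: 1250 → 1000 → 800 → 640 → 500 → 400 — 1 2/3 stops dropped (darker).
Net: +1/3 −1 2/3 = −1 1/3 stops.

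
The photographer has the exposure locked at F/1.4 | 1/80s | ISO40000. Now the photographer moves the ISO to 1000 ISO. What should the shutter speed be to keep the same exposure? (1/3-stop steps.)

0.5 s

ISO: 40000 → 32000 → 25600 → 20000 → 16000 → 12800 → 10000 → 8000 → 6400 → 5000 → 4000 → 3200 → 2500 → 2000 → 1600 → 1250 → 1000 — 5 1/3 stops lower (darker).
Need 5 1/3 stops brighter from the shutter speed: 1/80 → 1/60 → 1/50 → 1/40 → 1/30 → 1/25 → 1/20 → 1/15 → 1/13 → 1/10 → 1/8 → 1/6 → 1/5 → 1/4 → 0.3 → 0.4 → 0.5.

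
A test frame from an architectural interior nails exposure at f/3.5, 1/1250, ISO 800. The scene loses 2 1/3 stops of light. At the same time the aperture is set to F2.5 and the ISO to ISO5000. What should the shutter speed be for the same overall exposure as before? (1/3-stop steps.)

Scene light: 2 1/3 stops darker.
Aperture: f/3.5 → f/3.2 → f/2.8 → f/2.5 — 1 stop wider (brighter).
ISO: 800 → 1000 → 1250 → 1600 → 2000 → 2500 → 3200 → 4000 → 5000 — 2 2/3 stops raised (brighter).
Net so far: 1 1/3 stops brighter. Shutter speed: 1/1250 → 1/1600 → 1/2000 → 1/2500 → 1/3200.

1/3200s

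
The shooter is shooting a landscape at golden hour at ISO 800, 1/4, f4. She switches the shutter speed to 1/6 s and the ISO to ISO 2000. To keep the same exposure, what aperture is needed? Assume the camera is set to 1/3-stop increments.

f/5

Shutter speed: 1/4 → 1/5 → 1/6 — 2/3 stop faster (darker).
ISO: 800 → 1000 → 1250 → 1600 → 2000 — 1 1/3 stops higher (brighter).
Net change so far: 2/3 stop brighter. Offset with the aperture: f/4 → f/4.5 → f/5.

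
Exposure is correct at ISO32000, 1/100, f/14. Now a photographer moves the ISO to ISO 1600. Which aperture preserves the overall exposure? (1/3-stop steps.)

f/3.2

ISO: 32000 → 25600 → 20000 → 16000 → 12800 → 10000 → 8000 → 6400 → 5000 → 4000 → 3200 → 2500 → 2000 → 1600 — 4 1/3 stops dropped (darker).
Need 4 1/3 stops brighter from the aperture: f/14 → f/13 → f/11 → f/10 → f/9 → f/8 → f/7.1 → f/6.3 → f/5.6 → f/5 → f/4.5 → f/4 → f/3.5 → f/3.2.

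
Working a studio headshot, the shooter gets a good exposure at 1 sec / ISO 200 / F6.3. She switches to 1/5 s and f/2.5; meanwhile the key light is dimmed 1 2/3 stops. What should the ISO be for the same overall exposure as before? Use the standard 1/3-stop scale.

ISO 500

Scene light: 1 2/3 stops darker.
Shutter speed: 1 → 0.8 → 0.6 → 0.5 → 0.4 → 0.3 → 1/4 → 1/5 — 2 1/3 stops faster (darker).
Aperture: f/6.3 → f/5.6 → f/5 → f/4.5 → f/4 → f/3.5 → f/3.2 → f/2.8 → f/2.5 — 2 2/3 stops larger aperture (brighter).
Net so far: 1 1/3 stops darker. ISO: 200 → 250 → 320 → 400 → 500.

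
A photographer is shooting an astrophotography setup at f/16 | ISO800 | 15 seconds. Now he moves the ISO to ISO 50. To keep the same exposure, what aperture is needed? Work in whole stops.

f/4

ISO: 800 → 400 → 200 → 100 → 50 — 4 stops dropped (darker).
Need 4 stops brighter from the aperture: f/16 → f/11 → f/8 → f/5.6 → f/4.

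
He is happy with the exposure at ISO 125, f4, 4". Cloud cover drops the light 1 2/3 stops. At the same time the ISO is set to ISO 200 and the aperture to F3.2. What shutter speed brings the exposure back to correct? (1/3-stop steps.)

5 s

Scene light: 1 2/3 stops darker.
ISO: 125 → 160 → 200 — 2/3 stop raised (brighter).
Aperture: f/4 → f/3.5 → f/3.2 — 2/3 stop larger aperture (brighter).
Net so far: 1/3 stop darker. Shutter speed: 4 → 5.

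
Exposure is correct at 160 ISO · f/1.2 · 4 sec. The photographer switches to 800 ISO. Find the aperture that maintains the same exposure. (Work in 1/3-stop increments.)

ISO: 160 → 200 → 250 → 320 → 400 → 500 → 640 → 800 — 2 1/3 stops higher (brighter).
Need 2 1/3 stops darker from the aperture: f/1.2 → f/1.4 → f/1.6 → f/1.8 → f/2 → f/2.2 → f/2.5 → f/2.8.

f/2.8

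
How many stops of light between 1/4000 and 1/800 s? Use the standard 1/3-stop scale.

1/4000 → 1/3200 → 1/2500 → 1/2000 → 1/1600 → 1/1250 → 1/1000 → 1/800 — count the steps: 7 third-stops = 2 1/3 stops.

2 1/3 stops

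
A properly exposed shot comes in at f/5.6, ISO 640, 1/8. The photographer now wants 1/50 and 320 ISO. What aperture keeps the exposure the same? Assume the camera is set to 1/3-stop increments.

f/1.6

Shutter speed: 1/8 → 1/10 → 1/13 → 1/15 → 1/20 → 1/25 → 1/30 → 1/40 → 1/50 — 2 2/3 stops faster (darker).
ISO: 640 → 500 → 400 → 320 — 1 stop lower (darker).
Net change so far: 3 2/3 stops darker. Offset with the aperture: f/5.6 → f/5 → f/4.5 → f/4 → f/3.5 → f/3.2 → f/2.8 → f/2.5 → f/2.2 → f/2 → f/1.8 → f/1.6.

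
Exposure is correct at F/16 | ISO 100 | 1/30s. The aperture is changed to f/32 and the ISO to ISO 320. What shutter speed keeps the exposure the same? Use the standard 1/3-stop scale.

Aperture: f/16 → f/18 → f/20 → f/22 → f/25 → f/29 → f/32 — 2 stops stopped down (darker).
ISO: 100 → 125 → 160 → 200 → 250 → 320 — 1 2/3 stops higher (brighter).
Net change so far: 1/3 stop darker. Offset with the shutter speed: 1/30 → 1/25.

1/25s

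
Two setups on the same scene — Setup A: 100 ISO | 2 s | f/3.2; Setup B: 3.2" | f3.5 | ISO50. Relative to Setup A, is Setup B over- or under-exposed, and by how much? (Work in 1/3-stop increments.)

Aperture: f/3.2 → f/3.5 — 1/3 stop smaller aperture (darker).
Shutter speed: 2 → 2.5 → 3.2 — 2/3 stop longer (brighter).
ISO: 100 → 80 → 64 → 50 — 1 stop lower (darker).
Net: −1/3 +2/3 −1 = −2/3 stops.

2/3 stop darker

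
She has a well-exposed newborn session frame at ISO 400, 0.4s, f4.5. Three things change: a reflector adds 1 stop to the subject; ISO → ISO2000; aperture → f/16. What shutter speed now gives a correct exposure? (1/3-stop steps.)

0.5 s

Scene light: 1 stop brighter.
ISO: 400 → 500 → 640 → 800 → 1000 → 1250 → 1600 → 2000 — 2 1/3 stops raised (brighter).
Aperture: f/4.5 → f/5 → f/5.6 → f/6.3 → f/7.1 → f/8 → f/9 → f/10 → f/11 → f/13 → f/14 → f/16 — 3 2/3 stops smaller aperture (darker).
Net so far: 1/3 stop darker. Shutter speed: 0.4 → 0.5.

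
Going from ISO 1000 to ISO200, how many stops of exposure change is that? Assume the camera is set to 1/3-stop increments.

2 1/3 stops

1000 → 800 → 640 → 500 → 400 → 320 → 250 → 200 — count the steps: 7 third-stops = 2 1/3 stops.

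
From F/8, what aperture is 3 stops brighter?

Aperture: f/8 → f/5.6 → f/4 → f/2.8 — 3 stops wider (brighter).

f/2.8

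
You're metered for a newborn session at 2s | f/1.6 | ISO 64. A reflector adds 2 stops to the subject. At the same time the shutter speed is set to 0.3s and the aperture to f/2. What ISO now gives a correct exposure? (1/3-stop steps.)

Scene light: 2 stops brighter.
Shutter speed: 2 → 1.6 → 1.3 → 1 → 0.8 → 0.6 → 0.5 → 0.4 → 0.3 — 2 2/3 stops faster (darker).
Aperture: f/1.6 → f/1.8 → f/2 — 2/3 stop narrower (darker).
Net so far: 1 1/3 stops darker. ISO: 64 → 80 → 100 → 125 → 160.

ISO 160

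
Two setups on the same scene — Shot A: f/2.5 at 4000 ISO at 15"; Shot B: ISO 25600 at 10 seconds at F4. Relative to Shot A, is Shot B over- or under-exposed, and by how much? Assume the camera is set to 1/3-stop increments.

2/3 stop brighter

Aperture: f/2.5 → f/2.8 → f/3.2 → f/3.5 → f/4 — 1 1/3 stops smaller aperture (darker).
Shutter speed: 15 → 13 → 10 — 2/3 stop shorter (darker).
ISO: 4000 → 5000 → 6400 → 8000 → 10000 → 12800 → 16000 → 20000 → 25600 — 2 2/3 stops higher (brighter).
Net: −1 1/3 −2/3 +2 2/3 = +2/3 stops.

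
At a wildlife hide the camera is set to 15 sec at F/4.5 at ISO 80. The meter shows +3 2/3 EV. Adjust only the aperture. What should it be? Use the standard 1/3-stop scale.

f/16

Overexposed by 3 2/3 stops → need 3 2/3 stops darker.
Aperture: f/4.5 → f/5 → f/5.6 → f/6.3 → f/7.1 → f/8 → f/9 → f/10 → f/11 → f/13 → f/14 → f/16.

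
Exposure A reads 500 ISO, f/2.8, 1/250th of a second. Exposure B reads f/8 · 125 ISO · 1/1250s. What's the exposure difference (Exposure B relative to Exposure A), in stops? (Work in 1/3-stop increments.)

Aperture: f/2.8 → f/3.2 → f/3.5 → f/4 → f/4.5 → f/5 → f/5.6 → f/6.3 → f/7.1 → f/8 — 3 stops narrower (darker).
Shutter speed: 1/250 → 1/320 → 1/400 → 1/500 → 1/640 → 1/800 → 1/1000 → 1/1250 — 2 1/3 stops shorter (darker).
ISO: 500 → 400 → 320 → 250 → 200 → 160 → 125 — 2 stops lower (darker).
Net: −3 −2 1/3 −2 = −7 1/3 stops.

7 1/3 stops darker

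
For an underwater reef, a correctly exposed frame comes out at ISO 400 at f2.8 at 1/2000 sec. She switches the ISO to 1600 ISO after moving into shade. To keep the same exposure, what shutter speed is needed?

ISO: 400 → 800 → 1600 — 2 stops raised (brighter).
Need 2 stops darker from the shutter speed: 1/2000 → 1/4000 → 1/8000.

1/8000s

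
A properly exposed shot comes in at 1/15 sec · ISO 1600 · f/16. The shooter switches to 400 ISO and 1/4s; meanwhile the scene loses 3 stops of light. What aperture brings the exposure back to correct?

f/5.6

Scene light: 3 stops darker.
ISO: 1600 → 800 → 400 — 2 stops dropped (darker).
Shutter speed: 1/15 → 1/8 → 1/4 — 2 stops slower (brighter).
Net so far: 3 stops darker. Aperture: f/16 → f/11 → f/8 → f/5.6.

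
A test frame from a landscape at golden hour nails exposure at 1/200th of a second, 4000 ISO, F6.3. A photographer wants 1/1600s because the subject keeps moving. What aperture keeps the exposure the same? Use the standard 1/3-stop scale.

f/2.2

Shutter speed: 1/200 → 1/250 → 1/320 → 1/400 → 1/500 → 1/640 → 1/800 → 1/1000 → 1/1250 → 1/1600 — 3 stops faster (darker).
Need 3 stops brighter from the aperture: f/6.3 → f/5.6 → f/5 → f/4.5 → f/4 → f/3.5 → f/3.2 → f/2.8 → f/2.5 → f/2.2.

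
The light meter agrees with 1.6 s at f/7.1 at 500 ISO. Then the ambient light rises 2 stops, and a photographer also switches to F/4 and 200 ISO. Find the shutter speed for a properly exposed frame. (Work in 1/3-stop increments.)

Scene light: 2 stops brighter.
Aperture: f/7.1 → f/6.3 → f/5.6 → f/5 → f/4.5 → f/4 — 1 2/3 stops opened up (brighter).
ISO: 500 → 400 → 320 → 250 → 200 — 1 1/3 stops lower (darker).
Net so far: 2 1/3 stops brighter. Shutter speed: 1.6 → 1.3 → 1 → 0.8 → 0.6 → 0.5 → 0.4 → 0.3.

0.3 s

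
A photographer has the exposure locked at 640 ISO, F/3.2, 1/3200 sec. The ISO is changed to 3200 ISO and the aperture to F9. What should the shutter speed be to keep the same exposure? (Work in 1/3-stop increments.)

1/2000s

ISO: 640 → 800 → 1000 → 1250 → 1600 → 2000 → 2500 → 3200 — 2 1/3 stops raised (brighter).
Aperture: f/3.2 → f/3.5 → f/4 → f/4.5 → f/5 → f/5.6 → f/6.3 → f/7.1 → f/8 → f/9 — 3 stops stopped down (darker).
Net change so far: 2/3 stop darker. Offset with the shutter speed: 1/3200 → 1/2500 → 1/2000.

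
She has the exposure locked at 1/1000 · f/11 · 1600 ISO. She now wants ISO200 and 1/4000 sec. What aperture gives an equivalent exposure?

ISO: 1600 → 800 → 400 → 200 — 3 stops lower (darker).
Shutter speed: 1/1000 → 1/2000 → 1/4000 — 2 stops faster (darker).
Net change so far: 5 stops darker. Offset with the aperture: f/11 → f/8 → f/5.6 → f/4 → f/2.8 → f/2.

f/2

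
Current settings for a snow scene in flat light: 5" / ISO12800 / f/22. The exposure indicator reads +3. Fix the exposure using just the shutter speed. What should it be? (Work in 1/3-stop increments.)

Overexposed by 3 stops → need 3 stops darker.
Shutter speed: 5 → 4 → 3.2 → 2.5 → 2 → 1.6 → 1.3 → 1 → 0.8 → 0.6.

0.6 s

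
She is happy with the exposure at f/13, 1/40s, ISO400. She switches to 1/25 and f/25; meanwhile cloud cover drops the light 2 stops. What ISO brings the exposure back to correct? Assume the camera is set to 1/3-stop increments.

ISO 4000

Scene light: 2 stops darker.
Shutter speed: 1/40 → 1/30 → 1/25 — 2/3 stop longer (brighter).
Aperture: f/13 → f/14 → f/16 → f/18 → f/20 → f/22 → f/25 — 2 stops smaller aperture (darker).
Net so far: 3 1/3 stops darker. ISO: 400 → 500 → 640 → 800 → 1000 → 1250 → 1600 → 2000 → 2500 → 3200 → 4000.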